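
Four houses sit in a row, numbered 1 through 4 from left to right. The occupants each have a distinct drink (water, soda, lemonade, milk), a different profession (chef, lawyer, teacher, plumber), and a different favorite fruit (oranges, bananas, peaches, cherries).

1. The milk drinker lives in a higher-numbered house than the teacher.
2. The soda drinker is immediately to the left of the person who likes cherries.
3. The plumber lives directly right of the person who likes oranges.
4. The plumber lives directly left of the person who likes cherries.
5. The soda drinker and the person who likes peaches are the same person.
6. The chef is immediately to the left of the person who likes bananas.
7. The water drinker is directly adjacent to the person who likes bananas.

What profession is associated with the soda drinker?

So house 4 gets lawyer for profession.
The only favorite fruit still possible for house 1 is oranges.
By clue 3, the plumber is in house 2.
Clue 4: the person who likes cherries is in house 3.
That leaves bananas as the favorite fruit for house 4.
Clue 2 places the soda drinker in house 2.
The chef is in house 3 (clue 6).
Clue 7 places the water drinker in house 3.
The only drink still possible for house 1 is lemonade.
That leaves milk as the drink for house 4.
That leaves teacher as the profession for house 1.
House 2's favorite fruit must be peaches (nothing else left).
So: house 1 = lemonade/teacher/oranges, house 2 = soda/plumber/peaches, house 3 = water/chef/cherries, house 4 = milk/lawyer/bananas.

plumber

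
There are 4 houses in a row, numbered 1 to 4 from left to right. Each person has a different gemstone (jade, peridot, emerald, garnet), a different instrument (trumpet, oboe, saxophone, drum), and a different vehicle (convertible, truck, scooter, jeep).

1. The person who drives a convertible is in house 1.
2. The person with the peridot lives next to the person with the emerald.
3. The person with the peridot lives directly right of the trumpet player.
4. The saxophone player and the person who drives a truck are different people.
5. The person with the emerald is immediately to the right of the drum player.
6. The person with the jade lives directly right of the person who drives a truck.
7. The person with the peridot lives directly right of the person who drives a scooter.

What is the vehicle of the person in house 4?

jeep

The person who drives a convertible is in house 1 (clue 1).
The only gemstone still possible for house 1 is garnet.
House 4's vehicle must be jeep (nothing else left).
So house 2 gets emerald for gemstone.
From clue 2, the person with the peridot must be in house 3.
From clue 3, the trumpet player must be in house 2.
By clue 5, the drum player is in house 1.
From clue 7, the person who drives a scooter must be in house 2.
So house 4 gets jade for gemstone.
So house 3 gets truck for vehicle.
The saxophone player is in house 4 (clue 4).
House 3's instrument must be oboe (nothing else left).
So: house 1 = garnet/drum/convertible, house 2 = emerald/trumpet/scooter, house 3 = peridot/oboe/truck, house 4 = jade/saxophone/jeep.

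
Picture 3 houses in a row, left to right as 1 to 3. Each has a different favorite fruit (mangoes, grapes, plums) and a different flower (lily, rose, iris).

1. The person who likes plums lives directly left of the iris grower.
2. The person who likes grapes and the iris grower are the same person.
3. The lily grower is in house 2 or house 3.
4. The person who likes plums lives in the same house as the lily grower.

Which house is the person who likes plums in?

From clue 4, the person who likes plums must be in house 2.
Clue 4 places the lily grower in house 2.
So house 1 gets mangoes for favorite fruit.
That leaves grapes as the favorite fruit for house 3.
The only flower still possible for house 1 is rose.
That leaves iris as the flower for house 3.
So: house 1 = mangoes/rose, house 2 = plums/lily, house 3 = grapes/iris.

2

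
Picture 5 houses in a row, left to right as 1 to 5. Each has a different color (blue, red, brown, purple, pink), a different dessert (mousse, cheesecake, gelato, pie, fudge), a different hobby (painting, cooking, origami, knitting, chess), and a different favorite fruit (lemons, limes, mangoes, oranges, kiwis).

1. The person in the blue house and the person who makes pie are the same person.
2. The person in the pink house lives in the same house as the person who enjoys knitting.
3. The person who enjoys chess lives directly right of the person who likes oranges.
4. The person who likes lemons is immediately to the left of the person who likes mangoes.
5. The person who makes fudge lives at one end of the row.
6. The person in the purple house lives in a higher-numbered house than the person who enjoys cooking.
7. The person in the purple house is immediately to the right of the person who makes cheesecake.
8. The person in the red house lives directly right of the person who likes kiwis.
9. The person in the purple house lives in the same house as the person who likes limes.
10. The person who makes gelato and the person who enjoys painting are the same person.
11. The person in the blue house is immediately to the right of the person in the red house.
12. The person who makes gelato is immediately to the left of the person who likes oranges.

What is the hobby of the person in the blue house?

chess

The person who makes fudge is narrowed to house 1 or 5; consider each.
Placing it in house 1 leads to a contradiction, so it's in house 5.
The person in the blue house is narrowed to house 3 or 4; consider each.
Placing it in house 4 leads to a contradiction, so it's in house 3.
By clue 1, the person who makes pie is in house 3.
Clue 11: the person in the red house is in house 2.
Clue 7: the person in the purple house is in house 5.
The person who makes cheesecake is in house 4 (clue 7).
Clue 8 places the person who likes kiwis in house 1.
From clue 9, the person who likes limes must be in house 5.
The only hobby still possible for house 5 is origami.
So house 4 gets mangoes for favorite fruit.
By clue 4, the person who likes lemons is in house 3.
So house 2 gets oranges for favorite fruit.
Clue 3: the person who enjoys chess is in house 3.
From clue 12, the person who makes gelato must be in house 1.
So house 2 gets mousse for dessert.
Clue 10 places the person who enjoys painting in house 1.
That leaves cooking as the hobby for house 2.
The only hobby still possible for house 4 is knitting.
The person in the pink house is in house 4 (clue 2).
House 1's color must be brown (nothing else left).
So: house 1 = brown/gelato/painting/kiwis, house 2 = red/mousse/cooking/oranges, house 3 = blue/pie/chess/lemons, house 4 = pink/cheesecake/knitting/mangoes, house 5 = purple/fudge/origami/limes.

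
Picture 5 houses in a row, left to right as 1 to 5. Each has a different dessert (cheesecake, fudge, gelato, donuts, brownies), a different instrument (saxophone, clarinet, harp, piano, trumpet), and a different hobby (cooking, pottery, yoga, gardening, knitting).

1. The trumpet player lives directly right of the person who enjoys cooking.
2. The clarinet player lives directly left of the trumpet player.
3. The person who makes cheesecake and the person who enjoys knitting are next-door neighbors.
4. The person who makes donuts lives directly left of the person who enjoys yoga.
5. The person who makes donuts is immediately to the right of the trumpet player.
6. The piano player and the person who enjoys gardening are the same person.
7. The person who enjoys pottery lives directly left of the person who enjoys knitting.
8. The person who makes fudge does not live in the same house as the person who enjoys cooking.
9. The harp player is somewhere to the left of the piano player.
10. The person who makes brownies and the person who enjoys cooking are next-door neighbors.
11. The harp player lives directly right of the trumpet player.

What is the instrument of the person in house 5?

The person who makes donuts is narrowed to house 3 or 4; consider each.
Placing it in house 4 leads to a contradiction, so it's in house 3.
Clue 4: the person who enjoys yoga is in house 4.
Clue 5 places the trumpet player in house 2.
The harp player is in house 3 (clue 11).
The only hobby still possible for house 5 is gardening.
Clue 1 places the person who enjoys cooking in house 1.
By clue 6, the piano player is in house 5.
The person who makes brownies is in house 2 (clue 10).
So house 1 gets clarinet for instrument.
That leaves saxophone as the instrument for house 4.
House 2's hobby must be pottery (nothing else left).
That leaves knitting as the hobby for house 3.
From clue 3, the person who makes cheesecake must be in house 4.
House 1's dessert must be gelato (nothing else left).
So house 5 gets fudge for dessert.
So: house 1 = gelato/clarinet/cooking, house 2 = brownies/trumpet/pottery, house 3 = donuts/harp/knitting, house 4 = cheesecake/saxophone/yoga, house 5 = fudge/piano/gardening.

piano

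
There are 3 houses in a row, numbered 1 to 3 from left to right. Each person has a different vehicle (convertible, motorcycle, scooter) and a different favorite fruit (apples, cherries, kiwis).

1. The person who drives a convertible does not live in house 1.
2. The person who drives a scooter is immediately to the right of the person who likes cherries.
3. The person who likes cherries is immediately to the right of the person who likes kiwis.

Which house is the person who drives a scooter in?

3

The person who likes cherries is in house 2 (clue 3).
The person who likes kiwis is in house 1 (clue 3).
That leaves motorcycle as the vehicle for house 1.
House 3's favorite fruit must be apples (nothing else left).
Clue 2 places the person who drives a scooter in house 3.
House 2's vehicle must be convertible (nothing else left).
So: house 1 = motorcycle/kiwis, house 2 = convertible/cherries, house 3 = scooter/apples.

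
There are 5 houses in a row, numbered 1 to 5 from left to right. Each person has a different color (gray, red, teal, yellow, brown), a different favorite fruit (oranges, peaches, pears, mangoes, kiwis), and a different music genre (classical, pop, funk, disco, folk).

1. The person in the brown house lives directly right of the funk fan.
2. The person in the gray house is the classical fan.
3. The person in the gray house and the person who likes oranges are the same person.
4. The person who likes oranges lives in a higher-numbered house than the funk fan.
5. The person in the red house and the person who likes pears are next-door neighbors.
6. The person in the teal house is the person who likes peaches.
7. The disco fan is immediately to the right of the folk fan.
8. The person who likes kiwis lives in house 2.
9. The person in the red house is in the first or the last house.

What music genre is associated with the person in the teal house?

The person who likes kiwis is in house 2 (clue 8).
Clue 5: the person in the red house is in house 5.
Clue 5: the person who likes pears is in house 4.
Clue 3 places the person in the gray house in house 3.
By clue 3, the person who likes oranges is in house 3.
So house 1 gets teal for color.
House 1's favorite fruit must be peaches (nothing else left).
The only favorite fruit still possible for house 5 is mangoes.
From clue 1, the person in the brown house must be in house 2.
From clue 1, the funk fan must be in house 1.
Clue 2: the classical fan is in house 3.
House 4's color must be yellow (nothing else left).
Clue 7 places the disco fan in house 5.
By clue 7, the folk fan is in house 4.
So house 2 gets pop for music genre.
So: house 1 = teal/peaches/funk, house 2 = brown/kiwis/pop, house 3 = gray/oranges/classical, house 4 = yellow/pears/folk, house 5 = red/mangoes/disco.

funk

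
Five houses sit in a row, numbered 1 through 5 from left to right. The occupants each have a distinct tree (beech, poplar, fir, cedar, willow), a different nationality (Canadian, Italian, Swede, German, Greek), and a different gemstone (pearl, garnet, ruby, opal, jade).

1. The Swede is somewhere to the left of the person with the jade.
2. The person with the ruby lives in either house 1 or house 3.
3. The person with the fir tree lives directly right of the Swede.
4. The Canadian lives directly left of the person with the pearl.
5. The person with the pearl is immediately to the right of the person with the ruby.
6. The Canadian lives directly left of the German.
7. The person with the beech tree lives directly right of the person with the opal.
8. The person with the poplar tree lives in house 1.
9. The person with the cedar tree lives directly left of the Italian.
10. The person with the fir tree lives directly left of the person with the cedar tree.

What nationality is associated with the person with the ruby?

Clue 8 places the person with the poplar tree in house 1.
The person with the cedar tree is narrowed to house 3 or 4; consider each.
Placing it in house 3 leads to a contradiction, so it's in house 4.
From clue 9, the Italian must be in house 5.
From clue 10, the person with the fir tree must be in house 3.
From clue 3, the Swede must be in house 2.
That leaves German as the nationality for house 4.
Clue 6 places the Canadian in house 3.
House 1 nationality: only Greek fits.
From clue 4, the person with the pearl must be in house 4.
Clue 5: the person with the ruby is in house 3.
The only gemstone still possible for house 1 is opal.
The only gemstone still possible for house 2 is garnet.
House 5's gemstone must be jade (nothing else left).
By clue 7, the person with the beech tree is in house 2.
The only tree still possible for house 5 is willow.
So: house 1 = poplar/Greek/opal, house 2 = beech/Swede/garnet, house 3 = fir/Canadian/ruby, house 4 = cedar/German/pearl, house 5 = willow/Italian/jade.

Canadian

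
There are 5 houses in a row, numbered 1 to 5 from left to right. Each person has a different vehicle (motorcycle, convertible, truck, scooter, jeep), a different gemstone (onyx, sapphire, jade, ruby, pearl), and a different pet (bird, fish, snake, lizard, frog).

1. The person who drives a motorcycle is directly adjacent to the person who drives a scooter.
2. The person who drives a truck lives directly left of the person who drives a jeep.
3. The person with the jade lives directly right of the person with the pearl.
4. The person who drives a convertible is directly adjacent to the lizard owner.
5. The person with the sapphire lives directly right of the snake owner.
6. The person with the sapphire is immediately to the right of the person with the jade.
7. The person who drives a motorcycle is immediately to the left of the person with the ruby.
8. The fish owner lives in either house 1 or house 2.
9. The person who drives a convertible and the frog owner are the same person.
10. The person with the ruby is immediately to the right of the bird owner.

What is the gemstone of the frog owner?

onyx

The fish owner is narrowed to house 1 or 2; consider each.
Placing it in house 2 leads to a contradiction, so it's in house 1.
The person who drives a motorcycle is narrowed to house 2 or 3 or 4; consider each.
Placing it in house 2 and house 4 leads to a contradiction, so it's in house 3.
Clue 7 places the person with the ruby in house 4.
Clue 10 places the bird owner in house 3.
House 1's vehicle must be truck (nothing else left).
Clue 2 places the person who drives a jeep in house 2.
Clue 6: the person with the sapphire is in house 3.
By clue 6, the person with the jade is in house 2.
House 5's vehicle must be convertible (nothing else left).
The only gemstone still possible for house 1 is pearl.
That leaves onyx as the gemstone for house 5.
House 2's pet must be snake (nothing else left).
The lizard owner is in house 4 (clue 4).
Clue 9 places the frog owner in house 5.
House 4 vehicle: only scooter fits.
So: house 1 = truck/pearl/fish, house 2 = jeep/jade/snake, house 3 = motorcycle/sapphire/bird, house 4 = scooter/ruby/lizard, house 5 = convertible/onyx/frog.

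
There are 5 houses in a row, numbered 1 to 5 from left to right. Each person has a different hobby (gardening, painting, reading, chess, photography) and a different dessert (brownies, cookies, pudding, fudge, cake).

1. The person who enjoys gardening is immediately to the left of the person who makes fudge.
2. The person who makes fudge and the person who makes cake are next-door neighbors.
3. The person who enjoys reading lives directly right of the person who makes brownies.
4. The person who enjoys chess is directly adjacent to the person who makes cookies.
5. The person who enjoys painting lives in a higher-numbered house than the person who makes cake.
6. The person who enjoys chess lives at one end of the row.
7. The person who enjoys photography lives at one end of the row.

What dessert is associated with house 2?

The person who enjoys chess is narrowed to house 1 or 5; consider each.
Placing it in house 5 leads to a contradiction, so it's in house 1.
Clue 4: the person who makes cookies is in house 2.
That leaves photography as the hobby for house 5.
By clue 5, the person who enjoys painting is in house 4.
By clue 5, the person who makes cake is in house 3.
The only hobby still possible for house 2 is reading.
House 3 hobby: only gardening fits.
Clue 1 places the person who makes fudge in house 4.
House 1's dessert must be brownies (nothing else left).
House 5 dessert: only pudding fits.
So: house 1 = chess/brownies, house 2 = reading/cookies, house 3 = gardening/cake, house 4 = painting/fudge, house 5 = photography/pudding.

cookies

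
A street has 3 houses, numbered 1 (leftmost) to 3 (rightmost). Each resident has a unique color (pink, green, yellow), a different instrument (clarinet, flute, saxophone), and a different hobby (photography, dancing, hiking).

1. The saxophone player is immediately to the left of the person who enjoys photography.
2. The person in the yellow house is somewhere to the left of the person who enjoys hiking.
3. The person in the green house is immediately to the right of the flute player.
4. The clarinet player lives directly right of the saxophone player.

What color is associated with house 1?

yellow

That leaves clarinet as the instrument for house 3.
That leaves dancing as the hobby for house 1.
The saxophone player is in house 2 (clue 4).
House 1's instrument must be flute (nothing else left).
The person who enjoys photography is in house 3 (clue 1).
By clue 3, the person in the green house is in house 2.
The only color still possible for house 1 is yellow.
House 3's color must be pink (nothing else left).
So house 2 gets hiking for hobby.
So: house 1 = yellow/flute/dancing, house 2 = green/saxophone/hiking, house 3 = pink/clarinet/photography.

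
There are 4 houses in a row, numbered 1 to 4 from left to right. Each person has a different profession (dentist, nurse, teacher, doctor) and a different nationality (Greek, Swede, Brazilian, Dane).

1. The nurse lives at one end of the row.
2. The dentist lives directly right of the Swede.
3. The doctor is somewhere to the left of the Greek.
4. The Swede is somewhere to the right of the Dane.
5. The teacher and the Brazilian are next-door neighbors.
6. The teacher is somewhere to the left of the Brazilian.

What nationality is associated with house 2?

House 1's nationality must be Dane (nothing else left).
The dentist is narrowed to house 3 or 4; consider each.
Placing it in house 4 leads to a contradiction, so it's in house 3.
From clue 2, the Swede must be in house 2.
So house 4 gets nurse for profession.
Clue 5 places the teacher in house 2.
The Brazilian is in house 3 (clue 5).
The only profession still possible for house 1 is doctor.
That leaves Greek as the nationality for house 4.
So: house 1 = doctor/Dane, house 2 = teacher/Swede, house 3 = dentist/Brazilian, house 4 = nurse/Greek.

Swede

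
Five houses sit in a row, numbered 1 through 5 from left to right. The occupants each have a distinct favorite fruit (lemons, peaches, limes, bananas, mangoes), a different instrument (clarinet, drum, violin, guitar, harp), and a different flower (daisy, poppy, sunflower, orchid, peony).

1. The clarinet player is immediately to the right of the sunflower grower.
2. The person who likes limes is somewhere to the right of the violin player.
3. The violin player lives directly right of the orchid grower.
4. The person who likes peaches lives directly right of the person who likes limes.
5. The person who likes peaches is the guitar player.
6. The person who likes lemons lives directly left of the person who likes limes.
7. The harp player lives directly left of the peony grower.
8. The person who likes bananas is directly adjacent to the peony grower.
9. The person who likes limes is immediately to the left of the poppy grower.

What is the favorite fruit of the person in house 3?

The person who likes lemons is narrowed to house 2 or 3; consider each.
Placing it in house 2 leads to a contradiction, so it's in house 3.
Clue 6: the person who likes limes is in house 4.
The poppy grower is in house 5 (clue 9).
By clue 5, the guitar player is in house 5.
So house 5 gets peaches for favorite fruit.
House 4 flower: only daisy fits.
The person who likes bananas is narrowed to house 1 or 2; consider each.
Placing it in house 2 leads to a contradiction, so it's in house 1.
From clue 8, the peony grower must be in house 2.
So house 2 gets mangoes for favorite fruit.
That leaves sunflower as the flower for house 3.
Clue 1: the clarinet player is in house 4.
Clue 3 places the violin player in house 2.
By clue 7, the harp player is in house 1.
That leaves drum as the instrument for house 3.
House 1's flower must be orchid (nothing else left).
So: house 1 = bananas/harp/orchid, house 2 = mangoes/violin/peony, house 3 = lemons/drum/sunflower, house 4 = limes/clarinet/daisy, house 5 = peaches/guitar/poppy.

lemons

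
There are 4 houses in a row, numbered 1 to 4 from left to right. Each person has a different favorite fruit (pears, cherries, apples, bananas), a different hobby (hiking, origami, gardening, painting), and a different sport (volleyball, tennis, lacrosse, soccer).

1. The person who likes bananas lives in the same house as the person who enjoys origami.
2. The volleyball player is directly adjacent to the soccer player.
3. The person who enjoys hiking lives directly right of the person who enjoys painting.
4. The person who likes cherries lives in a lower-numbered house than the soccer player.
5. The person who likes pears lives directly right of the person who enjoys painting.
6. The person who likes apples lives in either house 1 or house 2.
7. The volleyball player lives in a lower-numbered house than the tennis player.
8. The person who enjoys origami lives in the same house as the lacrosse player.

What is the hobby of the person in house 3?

hiking

The person who likes apples is narrowed to house 1 or 2; consider each.
Placing it in house 1 leads to a contradiction, so it's in house 2.
The person who likes cherries is narrowed to house 1 or 3; consider each.
Placing it in house 3 leads to a contradiction, so it's in house 1.
House 1 hobby: only gardening fits.
That leaves painting as the hobby for house 2.
House 1's sport must be volleyball (nothing else left).
The soccer player is in house 2 (clue 2).
The person who enjoys hiking is in house 3 (clue 3).
The person who likes pears is in house 3 (clue 5).
That leaves bananas as the favorite fruit for house 4.
That leaves origami as the hobby for house 4.
From clue 8, the lacrosse player must be in house 4.
House 3 sport: only tennis fits.
So: house 1 = cherries/gardening/volleyball, house 2 = apples/painting/soccer, house 3 = pears/hiking/tennis, house 4 = bananas/origami/lacrosse.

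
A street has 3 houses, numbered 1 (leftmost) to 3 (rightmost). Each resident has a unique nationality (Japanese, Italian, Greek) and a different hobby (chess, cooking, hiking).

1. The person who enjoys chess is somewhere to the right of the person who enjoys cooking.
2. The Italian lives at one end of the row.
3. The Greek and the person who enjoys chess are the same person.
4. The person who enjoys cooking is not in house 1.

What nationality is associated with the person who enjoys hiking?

The person who enjoys cooking is in house 2 (clue 4).
House 1 hobby: only hiking fits.
So house 3 gets chess for hobby.
By clue 3, the Greek is in house 3.
That leaves Japanese as the nationality for house 2.
House 1 nationality: only Italian fits.
So: house 1 = Italian/hiking, house 2 = Japanese/cooking, house 3 = Greek/chess.

Italian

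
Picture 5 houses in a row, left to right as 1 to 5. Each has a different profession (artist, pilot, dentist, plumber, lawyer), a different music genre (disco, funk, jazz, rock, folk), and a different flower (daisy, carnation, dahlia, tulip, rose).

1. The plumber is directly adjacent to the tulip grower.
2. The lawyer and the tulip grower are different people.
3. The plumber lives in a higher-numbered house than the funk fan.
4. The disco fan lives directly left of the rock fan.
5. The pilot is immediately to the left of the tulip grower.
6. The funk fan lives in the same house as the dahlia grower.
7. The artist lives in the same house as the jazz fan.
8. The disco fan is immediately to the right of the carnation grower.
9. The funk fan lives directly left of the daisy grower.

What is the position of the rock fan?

5

The disco fan is narrowed to house 2 or 3 or 4; consider each.
Placing it in house 2 and house 3 leads to a contradiction, so it's in house 4.
By clue 4, the rock fan is in house 5.
Clue 8 places the carnation grower in house 3.
By clue 9, the funk fan is in house 1.
From clue 9, the daisy grower must be in house 2.
House 1 flower: only dahlia fits.
The artist is narrowed to house 2 or 3; consider each.
Placing it in house 3 leads to a contradiction, so it's in house 2.
Clue 7: the jazz fan is in house 2.
House 3 music genre: only folk fits.
The pilot is narrowed to house 3 or 4; consider each.
Placing it in house 4 leads to a contradiction, so it's in house 3.
By clue 5, the tulip grower is in house 4.
So house 5 gets rose for flower.
Clue 1 places the plumber in house 5.
The only profession still possible for house 1 is lawyer.
So house 4 gets dentist for profession.
So: house 1 = lawyer/funk/dahlia, house 2 = artist/jazz/daisy, house 3 = pilot/folk/carnation, house 4 = dentist/disco/tulip, house 5 = plumber/rock/rose.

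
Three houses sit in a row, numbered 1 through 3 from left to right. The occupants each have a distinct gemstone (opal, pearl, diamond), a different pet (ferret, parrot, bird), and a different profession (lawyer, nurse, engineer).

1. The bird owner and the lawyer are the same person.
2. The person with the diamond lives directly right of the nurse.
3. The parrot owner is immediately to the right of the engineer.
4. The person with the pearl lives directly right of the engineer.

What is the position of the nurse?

2

That leaves opal as the gemstone for house 1.
So house 3 gets lawyer for profession.
Clue 1 places the bird owner in house 3.
House 1's pet must be ferret (nothing else left).
The only pet still possible for house 2 is parrot.
From clue 3, the engineer must be in house 1.
From clue 4, the person with the pearl must be in house 2.
That leaves diamond as the gemstone for house 3.
House 2's profession must be nurse (nothing else left).
So: house 1 = opal/ferret/engineer, house 2 = pearl/parrot/nurse, house 3 = diamond/bird/lawyer.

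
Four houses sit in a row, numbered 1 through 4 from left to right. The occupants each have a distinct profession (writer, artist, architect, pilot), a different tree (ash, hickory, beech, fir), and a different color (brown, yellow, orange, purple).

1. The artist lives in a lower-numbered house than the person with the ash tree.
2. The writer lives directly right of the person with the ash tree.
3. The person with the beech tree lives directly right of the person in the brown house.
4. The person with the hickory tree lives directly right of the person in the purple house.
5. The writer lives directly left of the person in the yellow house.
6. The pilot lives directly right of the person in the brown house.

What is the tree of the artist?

fir

From clue 5, the writer must be in house 3.
The person in the yellow house is in house 4 (clue 5).
The only tree still possible for house 1 is fir.
The person with the ash tree is in house 2 (clue 2).
Clue 1 places the artist in house 1.
From clue 3, the person with the beech tree must be in house 4.
Clue 3 places the person in the brown house in house 3.
The pilot is in house 4 (clue 6).
The only profession still possible for house 2 is architect.
So house 3 gets hickory for tree.
House 1 color: only orange fits.
House 2 color: only purple fits.
So: house 1 = artist/fir/orange, house 2 = architect/ash/purple, house 3 = writer/hickory/brown, house 4 = pilot/beech/yellow.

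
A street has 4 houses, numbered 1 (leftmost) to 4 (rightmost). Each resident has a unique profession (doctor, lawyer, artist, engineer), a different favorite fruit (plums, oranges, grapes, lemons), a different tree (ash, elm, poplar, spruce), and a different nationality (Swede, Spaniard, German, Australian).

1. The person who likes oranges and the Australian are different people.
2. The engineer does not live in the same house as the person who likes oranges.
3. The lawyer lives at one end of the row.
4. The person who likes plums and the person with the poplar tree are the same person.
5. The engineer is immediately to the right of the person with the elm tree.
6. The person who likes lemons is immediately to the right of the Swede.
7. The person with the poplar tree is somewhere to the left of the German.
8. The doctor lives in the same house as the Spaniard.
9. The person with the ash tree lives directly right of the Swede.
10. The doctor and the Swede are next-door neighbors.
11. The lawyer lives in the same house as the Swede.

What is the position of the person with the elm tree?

Clue 11: the lawyer is in house 1.
Clue 11 places the Swede in house 1.
Clue 6: the person who likes lemons is in house 2.
Clue 9 places the person with the ash tree in house 2.
Clue 10 places the doctor in house 2.
House 4's tree must be spruce (nothing else left).
By clue 5, the engineer is in house 4.
The person with the elm tree is in house 3 (clue 5).
Clue 8: the Spaniard is in house 2.
So house 3 gets artist for profession.
The only tree still possible for house 1 is poplar.
From clue 4, the person who likes plums must be in house 1.
So house 3 gets oranges for favorite fruit.
House 4's favorite fruit must be grapes (nothing else left).
The Australian is in house 4 (clue 1).
The only nationality still possible for house 3 is German.
So: house 1 = lawyer/plums/poplar/Swede, house 2 = doctor/lemons/ash/Spaniard, house 3 = artist/oranges/elm/German, house 4 = engineer/grapes/spruce/Australian.

3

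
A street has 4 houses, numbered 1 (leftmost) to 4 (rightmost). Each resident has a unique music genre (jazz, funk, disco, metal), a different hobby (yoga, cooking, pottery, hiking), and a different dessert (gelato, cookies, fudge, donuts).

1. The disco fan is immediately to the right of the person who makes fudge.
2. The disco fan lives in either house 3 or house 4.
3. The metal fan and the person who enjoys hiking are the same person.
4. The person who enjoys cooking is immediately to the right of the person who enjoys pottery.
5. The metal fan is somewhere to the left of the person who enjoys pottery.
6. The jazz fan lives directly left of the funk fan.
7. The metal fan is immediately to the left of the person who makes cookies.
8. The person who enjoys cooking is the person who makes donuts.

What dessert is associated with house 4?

donuts

The only dessert still possible for house 1 is gelato.
The only dessert still possible for house 4 is donuts.
The person who enjoys cooking is in house 4 (clue 8).
The person who enjoys pottery is in house 3 (clue 4).
The disco fan is narrowed to house 3 or 4; consider each.
Placing it in house 3 leads to a contradiction, so it's in house 4.
From clue 1, the person who makes fudge must be in house 3.
That leaves cookies as the dessert for house 2.
By clue 7, the metal fan is in house 1.
House 3 music genre: only funk fits.
Clue 3 places the person who enjoys hiking in house 1.
So house 2 gets jazz for music genre.
House 2 hobby: only yoga fits.
So: house 1 = metal/hiking/gelato, house 2 = jazz/yoga/cookies, house 3 = funk/pottery/fudge, house 4 = disco/cooking/donuts.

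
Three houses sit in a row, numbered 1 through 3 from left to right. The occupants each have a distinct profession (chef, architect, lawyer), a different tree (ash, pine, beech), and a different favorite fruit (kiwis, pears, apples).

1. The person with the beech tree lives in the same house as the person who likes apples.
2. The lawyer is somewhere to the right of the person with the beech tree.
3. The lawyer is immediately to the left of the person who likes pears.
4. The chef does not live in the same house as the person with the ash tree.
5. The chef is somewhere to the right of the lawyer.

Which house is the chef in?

3

Clue 3 places the lawyer in house 2.
The person who likes pears is in house 3 (clue 3).
Clue 5 places the chef in house 3.
That leaves architect as the profession for house 1.
From clue 2, the person with the beech tree must be in house 1.
So house 3 gets pine for tree.
Clue 1 places the person who likes apples in house 1.
The only tree still possible for house 2 is ash.
That leaves kiwis as the favorite fruit for house 2.
So: house 1 = architect/beech/apples, house 2 = lawyer/ash/kiwis, house 3 = chef/pine/pears.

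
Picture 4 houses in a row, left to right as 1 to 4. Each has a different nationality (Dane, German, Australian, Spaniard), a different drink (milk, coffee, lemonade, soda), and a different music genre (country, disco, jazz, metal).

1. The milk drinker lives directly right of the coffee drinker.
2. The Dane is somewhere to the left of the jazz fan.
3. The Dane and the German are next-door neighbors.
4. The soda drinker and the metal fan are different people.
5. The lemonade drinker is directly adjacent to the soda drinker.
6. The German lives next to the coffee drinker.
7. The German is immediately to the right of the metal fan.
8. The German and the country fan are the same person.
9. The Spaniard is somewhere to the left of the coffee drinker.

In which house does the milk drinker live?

4

The Spaniard is narrowed to house 1 or 2; consider each.
Placing it in house 2 leads to a contradiction, so it's in house 1.
The Dane is narrowed to house 2 or 3; consider each.
Placing it in house 2 leads to a contradiction, so it's in house 3.
Clue 2 places the jazz fan in house 4.
Clue 6: the coffee drinker is in house 3.
Clue 8 places the German in house 2.
House 4's nationality must be Australian (nothing else left).
House 4's drink must be milk (nothing else left).
House 2 music genre: only country fits.
From clue 7, the metal fan must be in house 1.
The only music genre still possible for house 3 is disco.
The soda drinker is in house 2 (clue 4).
By clue 5, the lemonade drinker is in house 1.
So: house 1 = Spaniard/lemonade/metal, house 2 = German/soda/country, house 3 = Dane/coffee/disco, house 4 = Australian/milk/jazz.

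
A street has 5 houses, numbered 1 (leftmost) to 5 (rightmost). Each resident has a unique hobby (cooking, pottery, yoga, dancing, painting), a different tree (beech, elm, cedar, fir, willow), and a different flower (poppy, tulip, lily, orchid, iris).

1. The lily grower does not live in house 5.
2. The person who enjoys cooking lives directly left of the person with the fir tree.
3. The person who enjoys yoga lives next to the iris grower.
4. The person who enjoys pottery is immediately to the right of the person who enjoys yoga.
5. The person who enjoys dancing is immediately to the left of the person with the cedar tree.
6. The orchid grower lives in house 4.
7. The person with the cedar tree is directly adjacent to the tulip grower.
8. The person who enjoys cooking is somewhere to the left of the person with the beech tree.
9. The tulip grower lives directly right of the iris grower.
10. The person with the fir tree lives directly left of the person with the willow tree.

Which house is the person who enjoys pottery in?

4

Clue 6 places the orchid grower in house 4.
House 1 tree: only elm fits.
The only flower still possible for house 5 is poppy.
That leaves painting as the hobby for house 5.
That leaves pottery as the hobby for house 4.
From clue 4, the person who enjoys yoga must be in house 3.
By clue 3, the iris grower is in house 2.
From clue 9, the tulip grower must be in house 3.
House 5 tree: only beech fits.
So house 1 gets lily for flower.
Clue 7: the person with the cedar tree is in house 2.
House 3 tree: only fir fits.
That leaves willow as the tree for house 4.
By clue 2, the person who enjoys cooking is in house 2.
The person who enjoys dancing is in house 1 (clue 5).
So: house 1 = dancing/elm/lily, house 2 = cooking/cedar/iris, house 3 = yoga/fir/tulip, house 4 = pottery/willow/orchid, house 5 = painting/beech/poppy.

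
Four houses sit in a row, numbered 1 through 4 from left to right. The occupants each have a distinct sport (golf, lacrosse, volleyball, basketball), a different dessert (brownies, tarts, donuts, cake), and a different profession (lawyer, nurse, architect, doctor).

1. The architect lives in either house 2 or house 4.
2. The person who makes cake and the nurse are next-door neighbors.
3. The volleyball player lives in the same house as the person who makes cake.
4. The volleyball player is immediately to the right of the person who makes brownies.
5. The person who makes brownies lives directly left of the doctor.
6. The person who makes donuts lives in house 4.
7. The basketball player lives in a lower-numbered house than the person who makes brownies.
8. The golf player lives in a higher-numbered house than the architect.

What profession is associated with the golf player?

nurse

The person who makes donuts is in house 4 (clue 6).
Clue 8: the architect is in house 2.
By clue 4, the volleyball player is in house 3.
By clue 4, the person who makes brownies is in house 2.
Clue 5: the doctor is in house 3.
Clue 7 places the basketball player in house 1.
House 2's sport must be lacrosse (nothing else left).
So house 4 gets golf for sport.
House 1 dessert: only tarts fits.
That leaves cake as the dessert for house 3.
Clue 2 places the nurse in house 4.
That leaves lawyer as the profession for house 1.
So: house 1 = basketball/tarts/lawyer, house 2 = lacrosse/brownies/architect, house 3 = volleyball/cake/doctor, house 4 = golf/donuts/nurse.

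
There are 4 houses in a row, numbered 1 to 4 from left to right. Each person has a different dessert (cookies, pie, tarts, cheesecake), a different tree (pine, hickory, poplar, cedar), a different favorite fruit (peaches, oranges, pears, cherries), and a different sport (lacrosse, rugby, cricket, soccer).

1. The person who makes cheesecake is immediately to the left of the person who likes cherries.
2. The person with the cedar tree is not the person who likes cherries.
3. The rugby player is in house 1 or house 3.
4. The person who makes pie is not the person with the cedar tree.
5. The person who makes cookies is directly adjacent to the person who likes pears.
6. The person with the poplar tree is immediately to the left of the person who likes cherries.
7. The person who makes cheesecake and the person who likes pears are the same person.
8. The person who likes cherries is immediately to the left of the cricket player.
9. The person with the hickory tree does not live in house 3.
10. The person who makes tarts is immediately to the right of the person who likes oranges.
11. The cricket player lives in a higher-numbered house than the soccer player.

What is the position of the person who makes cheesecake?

1

The only favorite fruit still possible for house 4 is peaches.
The person who makes cheesecake is narrowed to house 1 or 2; consider each.
Placing it in house 2 leads to a contradiction, so it's in house 1.
From clue 1, the person who likes cherries must be in house 2.
By clue 6, the person with the poplar tree is in house 1.
From clue 7, the person who likes pears must be in house 1.
From clue 8, the cricket player must be in house 3.
That leaves oranges as the favorite fruit for house 3.
That leaves lacrosse as the sport for house 4.
By clue 5, the person who makes cookies is in house 2.
By clue 10, the person who makes tarts is in house 4.
So house 3 gets pie for dessert.
The only sport still possible for house 1 is rugby.
So house 2 gets soccer for sport.
Clue 4 places the person with the cedar tree in house 4.
House 3's tree must be pine (nothing else left).
The only tree still possible for house 2 is hickory.
So: house 1 = cheesecake/poplar/pears/rugby, house 2 = cookies/hickory/cherries/soccer, house 3 = pie/pine/oranges/cricket, house 4 = tarts/cedar/peaches/lacrosse.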